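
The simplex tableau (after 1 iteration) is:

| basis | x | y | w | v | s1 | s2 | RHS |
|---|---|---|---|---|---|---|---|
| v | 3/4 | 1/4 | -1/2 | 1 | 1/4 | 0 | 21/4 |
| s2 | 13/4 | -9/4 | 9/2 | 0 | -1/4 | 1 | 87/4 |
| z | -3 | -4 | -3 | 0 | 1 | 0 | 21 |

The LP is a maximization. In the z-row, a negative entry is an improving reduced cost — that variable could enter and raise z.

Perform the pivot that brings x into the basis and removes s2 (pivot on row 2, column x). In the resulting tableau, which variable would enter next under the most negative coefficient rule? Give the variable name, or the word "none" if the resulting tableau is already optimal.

Pivot element 13/4. New z-row = old z-row − (-3)·(row 2/(13/4)).
Updated z-row coefficients: x: 0, y: -79/13, w: 15/13, v: 0, s1: 10/13, s2: 12/13.
The most negative is -79/13 in column y, so y would enter next.

y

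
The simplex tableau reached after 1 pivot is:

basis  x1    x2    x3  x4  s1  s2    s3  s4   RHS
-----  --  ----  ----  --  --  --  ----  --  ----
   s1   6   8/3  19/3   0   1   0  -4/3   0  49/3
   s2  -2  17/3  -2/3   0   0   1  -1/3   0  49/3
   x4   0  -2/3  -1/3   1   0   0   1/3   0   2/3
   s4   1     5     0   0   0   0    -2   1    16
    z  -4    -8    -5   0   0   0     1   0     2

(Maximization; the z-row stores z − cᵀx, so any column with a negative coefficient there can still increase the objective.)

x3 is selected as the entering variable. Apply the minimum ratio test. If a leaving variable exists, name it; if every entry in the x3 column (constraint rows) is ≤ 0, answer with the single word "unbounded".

s1

Ratios: row 1 (s1): (49/3)/(19/3) = 49/19; row 2 (s2): entry -2/3 ≤ 0, skip; row 3 (x4): entry -1/3 ≤ 0, skip; row 4 (s4): entry 0 ≤ 0, skip.
Minimum ratio is in the s1 row, so s1 leaves.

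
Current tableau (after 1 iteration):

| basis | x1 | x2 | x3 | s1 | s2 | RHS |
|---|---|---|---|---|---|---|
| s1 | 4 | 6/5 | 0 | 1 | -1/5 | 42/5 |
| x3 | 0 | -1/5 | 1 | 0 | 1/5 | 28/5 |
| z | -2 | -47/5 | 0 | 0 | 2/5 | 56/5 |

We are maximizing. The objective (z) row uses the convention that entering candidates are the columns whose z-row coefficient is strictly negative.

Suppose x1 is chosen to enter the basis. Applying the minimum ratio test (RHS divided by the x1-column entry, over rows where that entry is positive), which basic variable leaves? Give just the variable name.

s1

Ratios: row 1 (s1): (42/5)/4 = 21/10; row 2 (x3): entry 0 ≤ 0, skip.
Minimum ratio 21/10 is in the s1 row, so s1 leaves.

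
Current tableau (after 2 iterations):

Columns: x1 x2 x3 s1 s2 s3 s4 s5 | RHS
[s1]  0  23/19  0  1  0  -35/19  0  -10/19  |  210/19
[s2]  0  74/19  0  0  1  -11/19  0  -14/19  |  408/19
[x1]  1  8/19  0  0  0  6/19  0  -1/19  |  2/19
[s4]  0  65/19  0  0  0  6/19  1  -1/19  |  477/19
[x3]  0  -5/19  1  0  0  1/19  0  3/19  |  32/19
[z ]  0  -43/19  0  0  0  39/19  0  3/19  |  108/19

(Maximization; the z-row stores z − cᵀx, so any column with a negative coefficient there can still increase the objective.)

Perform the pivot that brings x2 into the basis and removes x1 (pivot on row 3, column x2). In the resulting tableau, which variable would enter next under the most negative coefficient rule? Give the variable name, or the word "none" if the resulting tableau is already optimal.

s5

Pivot element 8/19. New z-row = old z-row − (-43/19)·(row 3/(8/19)).
Updated z-row coefficients: x1: 43/8, x2: 0, x3: 0, s1: 0, s2: 0, s3: 15/4, s4: 0, s5: -1/8.
The most negative is -1/8 in column s5, so s5 would enter next.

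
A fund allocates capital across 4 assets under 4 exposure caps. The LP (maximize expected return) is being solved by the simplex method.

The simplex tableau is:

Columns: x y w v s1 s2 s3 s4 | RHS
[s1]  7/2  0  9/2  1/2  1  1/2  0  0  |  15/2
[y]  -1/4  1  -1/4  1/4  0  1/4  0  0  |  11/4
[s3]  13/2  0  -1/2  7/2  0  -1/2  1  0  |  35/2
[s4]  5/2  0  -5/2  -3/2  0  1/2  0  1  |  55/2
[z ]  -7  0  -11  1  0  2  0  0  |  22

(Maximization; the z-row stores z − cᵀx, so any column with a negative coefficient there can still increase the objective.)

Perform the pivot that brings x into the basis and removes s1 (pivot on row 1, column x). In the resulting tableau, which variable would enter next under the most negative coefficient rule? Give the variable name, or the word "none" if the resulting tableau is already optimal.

Pivot element 7/2. New z-row = old z-row − (-7)·(row 1/(7/2)).
Updated z-row coefficients: x: 0, y: 0, w: -2, v: 2, s1: 2, s2: 3, s3: 0, s4: 0.
The most negative is -2 in column w, so w would enter next.

w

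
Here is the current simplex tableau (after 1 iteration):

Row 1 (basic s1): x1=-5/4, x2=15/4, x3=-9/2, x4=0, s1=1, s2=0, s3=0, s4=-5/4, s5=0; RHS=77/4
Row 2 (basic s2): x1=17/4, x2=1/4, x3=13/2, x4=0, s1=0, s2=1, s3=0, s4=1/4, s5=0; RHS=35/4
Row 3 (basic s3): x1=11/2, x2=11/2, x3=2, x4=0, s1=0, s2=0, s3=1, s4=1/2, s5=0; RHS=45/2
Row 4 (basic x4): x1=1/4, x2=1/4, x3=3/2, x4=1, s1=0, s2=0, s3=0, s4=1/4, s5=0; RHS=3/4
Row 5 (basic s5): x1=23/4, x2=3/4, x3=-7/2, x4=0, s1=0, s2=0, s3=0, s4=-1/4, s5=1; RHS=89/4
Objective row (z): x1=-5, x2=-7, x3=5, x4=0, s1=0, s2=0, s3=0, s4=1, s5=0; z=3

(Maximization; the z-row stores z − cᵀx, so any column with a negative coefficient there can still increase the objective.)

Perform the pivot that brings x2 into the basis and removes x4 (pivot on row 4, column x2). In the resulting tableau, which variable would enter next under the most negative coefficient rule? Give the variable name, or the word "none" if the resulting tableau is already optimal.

Pivot element 1/4. New z-row = old z-row − (-7)·(row 4/(1/4)).
Updated z-row coefficients: x1: 2, x2: 0, x3: 47, x4: 28, s1: 0, s2: 0, s3: 0, s4: 8, s5: 0.
No coefficient is strictly negative; the tableau after this pivot is optimal.

none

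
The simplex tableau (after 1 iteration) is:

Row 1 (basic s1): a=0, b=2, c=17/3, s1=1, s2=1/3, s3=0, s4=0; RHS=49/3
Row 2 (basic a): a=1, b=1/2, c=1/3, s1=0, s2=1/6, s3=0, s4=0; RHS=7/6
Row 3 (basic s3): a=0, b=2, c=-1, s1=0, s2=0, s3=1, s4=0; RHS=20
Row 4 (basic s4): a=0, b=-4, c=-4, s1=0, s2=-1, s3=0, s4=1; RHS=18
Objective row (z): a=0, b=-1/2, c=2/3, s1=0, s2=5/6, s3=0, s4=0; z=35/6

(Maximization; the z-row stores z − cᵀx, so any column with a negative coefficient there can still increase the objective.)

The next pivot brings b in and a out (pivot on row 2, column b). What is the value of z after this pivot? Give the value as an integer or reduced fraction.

7

Minimum ratio for b: (7/6)/(1/2) = 7/3.
z changes by −(z-row coeff of b)·ratio = −(-1/2)·(7/3) = 7/6.
New z = 35/6 + (7/6) = 7.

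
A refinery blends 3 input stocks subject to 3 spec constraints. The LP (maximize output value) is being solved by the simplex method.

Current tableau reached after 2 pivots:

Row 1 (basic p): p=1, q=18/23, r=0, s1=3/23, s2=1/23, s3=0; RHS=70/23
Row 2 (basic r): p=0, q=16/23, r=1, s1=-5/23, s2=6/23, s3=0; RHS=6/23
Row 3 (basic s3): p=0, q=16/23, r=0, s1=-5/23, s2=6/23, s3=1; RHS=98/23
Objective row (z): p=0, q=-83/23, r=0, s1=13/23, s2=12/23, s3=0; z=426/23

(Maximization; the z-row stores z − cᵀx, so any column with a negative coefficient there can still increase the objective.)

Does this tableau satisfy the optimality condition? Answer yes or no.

no

Column q has objective-row coefficient -83/23, which is negative; an improving pivot exists, so not yet optimal.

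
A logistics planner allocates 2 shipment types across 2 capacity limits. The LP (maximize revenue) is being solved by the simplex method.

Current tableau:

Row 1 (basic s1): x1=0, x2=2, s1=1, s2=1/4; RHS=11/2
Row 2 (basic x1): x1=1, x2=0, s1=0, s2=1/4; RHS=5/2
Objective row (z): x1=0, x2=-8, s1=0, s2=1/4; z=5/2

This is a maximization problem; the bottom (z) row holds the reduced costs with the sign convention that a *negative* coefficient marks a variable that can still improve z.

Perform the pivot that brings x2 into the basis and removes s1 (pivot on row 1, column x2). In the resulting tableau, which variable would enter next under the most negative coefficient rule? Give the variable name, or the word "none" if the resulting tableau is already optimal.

Pivot element 2. New z-row = old z-row − (-8)·(row 1/2).
Updated z-row coefficients: x1: 0, x2: 0, s1: 4, s2: 5/4.
No coefficient is strictly negative; the tableau after this pivot is optimal.

none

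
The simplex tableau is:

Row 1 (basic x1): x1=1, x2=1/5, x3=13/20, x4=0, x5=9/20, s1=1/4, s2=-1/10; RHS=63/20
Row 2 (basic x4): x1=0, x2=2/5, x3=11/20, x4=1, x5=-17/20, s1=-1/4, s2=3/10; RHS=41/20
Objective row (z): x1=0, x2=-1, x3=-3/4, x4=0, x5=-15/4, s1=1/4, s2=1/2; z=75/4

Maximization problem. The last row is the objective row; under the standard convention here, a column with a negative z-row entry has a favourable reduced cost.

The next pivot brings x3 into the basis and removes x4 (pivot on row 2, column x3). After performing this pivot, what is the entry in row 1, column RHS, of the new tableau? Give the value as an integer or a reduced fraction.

Pivot element is row 2, column x3: 11/20.
Normalize row 2: new (row 2, RHS) = (41/20)/(11/20) = 41/11.
row 1 ← row 1 − (13/20)·(new row 2): 63/20 − (13/20)·(41/11) = 8/11.

8/11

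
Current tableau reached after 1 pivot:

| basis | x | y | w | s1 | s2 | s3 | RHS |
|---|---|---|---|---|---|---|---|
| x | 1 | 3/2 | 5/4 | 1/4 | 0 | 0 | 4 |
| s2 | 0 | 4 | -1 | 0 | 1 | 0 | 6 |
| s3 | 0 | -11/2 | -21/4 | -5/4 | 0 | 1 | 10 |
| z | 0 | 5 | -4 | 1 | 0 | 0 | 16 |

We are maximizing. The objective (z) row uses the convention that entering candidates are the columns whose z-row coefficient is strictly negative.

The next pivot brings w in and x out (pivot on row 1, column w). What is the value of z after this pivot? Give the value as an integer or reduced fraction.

Minimum ratio for w: 4/(5/4) = 16/5.
z changes by −(z-row coeff of w)·ratio = −(-4)·(16/5) = 64/5.
New z = 16 + (64/5) = 144/5.

144/5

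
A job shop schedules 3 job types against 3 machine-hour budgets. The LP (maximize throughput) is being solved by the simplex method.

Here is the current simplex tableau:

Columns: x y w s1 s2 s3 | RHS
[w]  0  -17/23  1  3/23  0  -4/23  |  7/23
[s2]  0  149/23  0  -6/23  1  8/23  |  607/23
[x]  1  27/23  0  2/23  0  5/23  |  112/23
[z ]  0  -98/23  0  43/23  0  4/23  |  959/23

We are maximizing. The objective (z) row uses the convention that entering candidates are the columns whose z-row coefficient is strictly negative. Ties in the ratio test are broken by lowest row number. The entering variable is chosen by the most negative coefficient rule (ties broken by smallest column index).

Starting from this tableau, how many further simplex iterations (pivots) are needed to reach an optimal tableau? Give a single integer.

1

pivot: y in, s2 out → z = 8799/149
No improving column remains; optimal.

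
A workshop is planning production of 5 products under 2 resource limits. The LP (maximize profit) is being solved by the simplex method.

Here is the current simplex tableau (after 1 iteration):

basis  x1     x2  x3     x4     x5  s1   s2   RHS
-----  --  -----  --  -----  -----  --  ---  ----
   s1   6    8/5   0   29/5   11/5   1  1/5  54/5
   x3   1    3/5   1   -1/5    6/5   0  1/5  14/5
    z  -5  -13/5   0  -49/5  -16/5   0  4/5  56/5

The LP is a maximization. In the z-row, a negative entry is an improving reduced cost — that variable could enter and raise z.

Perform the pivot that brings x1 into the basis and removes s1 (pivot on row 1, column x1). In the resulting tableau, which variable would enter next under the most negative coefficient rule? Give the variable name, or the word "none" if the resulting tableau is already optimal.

Pivot element 6. New z-row = old z-row − (-5)·(row 1/6).
Updated z-row coefficients: x1: 0, x2: -19/15, x3: 0, x4: -149/30, x5: -41/30, s1: 5/6, s2: 29/30.
The most negative is -149/30 in column x4, so x4 would enter next.

x4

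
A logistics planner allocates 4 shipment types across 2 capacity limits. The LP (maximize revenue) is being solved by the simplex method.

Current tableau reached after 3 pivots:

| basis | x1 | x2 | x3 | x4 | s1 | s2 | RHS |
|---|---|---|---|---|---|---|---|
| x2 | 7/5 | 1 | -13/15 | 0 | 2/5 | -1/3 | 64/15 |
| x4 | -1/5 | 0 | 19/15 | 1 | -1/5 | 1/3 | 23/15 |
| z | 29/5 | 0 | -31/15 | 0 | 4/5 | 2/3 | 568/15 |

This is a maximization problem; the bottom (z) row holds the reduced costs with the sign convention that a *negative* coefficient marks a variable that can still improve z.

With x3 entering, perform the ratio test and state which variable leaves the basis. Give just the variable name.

Ratios: row 1 (x2): entry -13/15 ≤ 0, skip; row 2 (x4): (23/15)/(19/15) = 23/19.
Minimum ratio 23/19 is in the x4 row, so x4 leaves.

x4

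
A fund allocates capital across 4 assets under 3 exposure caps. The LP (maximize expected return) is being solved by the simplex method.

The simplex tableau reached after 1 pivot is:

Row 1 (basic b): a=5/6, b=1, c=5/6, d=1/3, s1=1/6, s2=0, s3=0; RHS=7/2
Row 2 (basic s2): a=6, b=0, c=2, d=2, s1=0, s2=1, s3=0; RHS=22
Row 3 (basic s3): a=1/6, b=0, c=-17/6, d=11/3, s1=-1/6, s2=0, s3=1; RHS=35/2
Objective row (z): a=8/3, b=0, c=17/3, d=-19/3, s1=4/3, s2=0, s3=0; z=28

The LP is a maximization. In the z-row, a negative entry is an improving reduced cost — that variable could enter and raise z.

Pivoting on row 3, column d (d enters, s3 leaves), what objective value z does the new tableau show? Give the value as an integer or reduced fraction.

1281/22

Minimum ratio for d: (35/2)/(11/3) = 105/22.
z changes by −(z-row coeff of d)·ratio = −(-19/3)·(105/22) = 665/22.
New z = 28 + (665/22) = 1281/22.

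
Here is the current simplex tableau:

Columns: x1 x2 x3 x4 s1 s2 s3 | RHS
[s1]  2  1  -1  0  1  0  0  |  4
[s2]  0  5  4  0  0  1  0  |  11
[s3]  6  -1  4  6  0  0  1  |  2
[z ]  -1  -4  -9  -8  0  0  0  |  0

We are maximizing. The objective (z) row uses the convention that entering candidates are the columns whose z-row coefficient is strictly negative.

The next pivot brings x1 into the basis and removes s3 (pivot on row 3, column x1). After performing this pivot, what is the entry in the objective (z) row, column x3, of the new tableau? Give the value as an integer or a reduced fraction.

Pivot element is row 3, column x1: 6.
Normalize row 3: new (row 3, x3) = 4/6 = 2/3.
z-row ← z-row − (-1)·(new row 3): -9 − (-1)·(2/3) = -25/3.

-25/3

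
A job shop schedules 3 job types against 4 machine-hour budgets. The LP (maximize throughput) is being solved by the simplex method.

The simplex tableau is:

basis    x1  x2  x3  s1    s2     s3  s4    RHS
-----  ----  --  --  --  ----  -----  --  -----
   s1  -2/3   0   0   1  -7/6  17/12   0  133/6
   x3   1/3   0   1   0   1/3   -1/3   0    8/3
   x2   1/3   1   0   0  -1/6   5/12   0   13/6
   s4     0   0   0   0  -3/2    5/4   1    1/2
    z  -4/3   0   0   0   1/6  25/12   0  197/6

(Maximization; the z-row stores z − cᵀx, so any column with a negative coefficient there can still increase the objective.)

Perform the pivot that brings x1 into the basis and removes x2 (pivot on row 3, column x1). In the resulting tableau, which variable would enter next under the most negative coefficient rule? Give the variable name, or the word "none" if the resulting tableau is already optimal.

Pivot element 1/3. New z-row = old z-row − (-4/3)·(row 3/(1/3)).
Updated z-row coefficients: x1: 0, x2: 4, x3: 0, s1: 0, s2: -1/2, s3: 15/4, s4: 0.
The most negative is -1/2 in column s2, so s2 would enter next.

s2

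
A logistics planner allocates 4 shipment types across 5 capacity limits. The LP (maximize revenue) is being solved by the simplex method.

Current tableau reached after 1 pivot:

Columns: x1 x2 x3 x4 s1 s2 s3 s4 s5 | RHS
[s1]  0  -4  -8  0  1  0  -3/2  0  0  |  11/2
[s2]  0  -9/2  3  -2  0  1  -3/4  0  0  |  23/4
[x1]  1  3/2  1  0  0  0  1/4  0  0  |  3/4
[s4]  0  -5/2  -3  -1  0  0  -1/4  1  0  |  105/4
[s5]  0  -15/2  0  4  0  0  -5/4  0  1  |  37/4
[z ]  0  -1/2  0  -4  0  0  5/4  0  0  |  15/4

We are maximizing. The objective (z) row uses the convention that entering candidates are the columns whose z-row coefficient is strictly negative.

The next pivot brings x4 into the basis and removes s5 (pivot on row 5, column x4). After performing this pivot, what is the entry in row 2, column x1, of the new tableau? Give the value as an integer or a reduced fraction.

0

Pivot element is row 5, column x4: 4.
Normalize row 5: new (row 5, x1) = 0/4 = 0.
row 2 ← row 2 − (-2)·(new row 5): 0 − (-2)·0 = 0.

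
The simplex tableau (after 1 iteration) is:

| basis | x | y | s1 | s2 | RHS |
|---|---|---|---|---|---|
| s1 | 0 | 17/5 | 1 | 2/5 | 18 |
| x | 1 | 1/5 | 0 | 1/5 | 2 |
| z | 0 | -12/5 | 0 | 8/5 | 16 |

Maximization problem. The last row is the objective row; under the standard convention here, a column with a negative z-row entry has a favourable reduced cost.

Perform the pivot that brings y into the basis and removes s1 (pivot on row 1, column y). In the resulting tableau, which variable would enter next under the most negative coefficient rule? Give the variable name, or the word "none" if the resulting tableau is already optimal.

Pivot element 17/5. New z-row = old z-row − (-12/5)·(row 1/(17/5)).
Updated z-row coefficients: x: 0, y: 0, s1: 12/17, s2: 32/17.
No coefficient is strictly negative; the tableau after this pivot is optimal.

none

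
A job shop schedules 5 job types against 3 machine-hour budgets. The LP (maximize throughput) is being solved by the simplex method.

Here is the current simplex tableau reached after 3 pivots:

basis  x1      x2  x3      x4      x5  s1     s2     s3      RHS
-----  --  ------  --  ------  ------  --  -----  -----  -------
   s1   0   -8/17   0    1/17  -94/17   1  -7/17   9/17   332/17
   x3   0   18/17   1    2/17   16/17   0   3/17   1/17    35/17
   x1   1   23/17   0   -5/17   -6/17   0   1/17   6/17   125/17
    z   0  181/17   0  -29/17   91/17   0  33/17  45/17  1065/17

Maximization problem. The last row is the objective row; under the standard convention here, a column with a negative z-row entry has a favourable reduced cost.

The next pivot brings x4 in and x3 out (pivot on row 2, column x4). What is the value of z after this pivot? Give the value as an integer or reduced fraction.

185/2

Minimum ratio for x4: (35/17)/(2/17) = 35/2.
z changes by −(z-row coeff of x4)·ratio = −(-29/17)·(35/2) = 1015/34.
New z = 1065/17 + (1015/34) = 185/2.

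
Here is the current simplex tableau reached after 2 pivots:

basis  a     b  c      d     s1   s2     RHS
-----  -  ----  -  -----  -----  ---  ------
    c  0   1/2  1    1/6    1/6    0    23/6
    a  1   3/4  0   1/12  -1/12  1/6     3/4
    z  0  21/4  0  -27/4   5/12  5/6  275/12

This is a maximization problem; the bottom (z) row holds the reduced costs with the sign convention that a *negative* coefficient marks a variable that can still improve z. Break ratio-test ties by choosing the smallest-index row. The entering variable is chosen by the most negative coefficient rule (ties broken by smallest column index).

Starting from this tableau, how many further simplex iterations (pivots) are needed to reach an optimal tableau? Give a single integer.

2

pivot: d in, a out → z = 251/3
pivot: s1 in, c out → z = 128
No improving column remains; optimal.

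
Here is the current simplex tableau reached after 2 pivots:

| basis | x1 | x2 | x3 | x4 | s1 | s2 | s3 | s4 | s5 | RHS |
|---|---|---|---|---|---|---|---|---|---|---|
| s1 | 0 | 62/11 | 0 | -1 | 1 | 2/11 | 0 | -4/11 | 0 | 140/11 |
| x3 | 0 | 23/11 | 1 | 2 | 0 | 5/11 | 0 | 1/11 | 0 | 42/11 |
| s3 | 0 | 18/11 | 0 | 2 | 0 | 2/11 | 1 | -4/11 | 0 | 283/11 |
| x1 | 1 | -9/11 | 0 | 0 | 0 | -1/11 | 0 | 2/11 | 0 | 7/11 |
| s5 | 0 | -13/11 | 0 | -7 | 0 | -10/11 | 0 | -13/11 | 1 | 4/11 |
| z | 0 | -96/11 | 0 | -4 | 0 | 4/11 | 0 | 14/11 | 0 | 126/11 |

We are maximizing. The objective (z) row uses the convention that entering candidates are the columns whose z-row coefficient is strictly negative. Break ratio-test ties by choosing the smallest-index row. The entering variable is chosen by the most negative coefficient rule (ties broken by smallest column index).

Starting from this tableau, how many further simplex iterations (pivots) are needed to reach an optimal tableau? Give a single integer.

pivot: x2 in, x3 out → z = 630/23
No improving column remains; optimal.

1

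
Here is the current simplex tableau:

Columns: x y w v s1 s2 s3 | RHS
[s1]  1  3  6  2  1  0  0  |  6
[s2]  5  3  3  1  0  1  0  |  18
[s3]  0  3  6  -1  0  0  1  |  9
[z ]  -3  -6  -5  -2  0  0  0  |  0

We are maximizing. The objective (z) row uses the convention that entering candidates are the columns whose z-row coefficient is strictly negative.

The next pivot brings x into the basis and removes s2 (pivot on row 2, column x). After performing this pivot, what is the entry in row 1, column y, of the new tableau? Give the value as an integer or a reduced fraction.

Pivot element is row 2, column x: 5.
Normalize row 2: new (row 2, y) = 3/5 = 3/5.
row 1 ← row 1 − 1·(new row 2): 3 − 1·(3/5) = 12/5.

12/5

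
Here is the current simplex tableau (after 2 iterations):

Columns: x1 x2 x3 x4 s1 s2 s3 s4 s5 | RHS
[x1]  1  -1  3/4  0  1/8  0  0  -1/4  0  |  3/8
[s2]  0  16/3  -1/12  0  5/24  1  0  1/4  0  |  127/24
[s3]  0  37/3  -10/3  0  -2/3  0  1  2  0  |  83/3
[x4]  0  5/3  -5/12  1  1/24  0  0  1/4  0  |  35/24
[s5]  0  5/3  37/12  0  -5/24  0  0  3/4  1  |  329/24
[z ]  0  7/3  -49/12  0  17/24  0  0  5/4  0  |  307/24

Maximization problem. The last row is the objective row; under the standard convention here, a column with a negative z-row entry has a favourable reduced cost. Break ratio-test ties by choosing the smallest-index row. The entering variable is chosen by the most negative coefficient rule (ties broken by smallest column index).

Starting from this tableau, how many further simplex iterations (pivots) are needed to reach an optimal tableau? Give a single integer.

2

pivot: x3 in, x1 out → z = 89/6
pivot: x2 in, s2 out → z = 1693/94
No improving column remains; optimal.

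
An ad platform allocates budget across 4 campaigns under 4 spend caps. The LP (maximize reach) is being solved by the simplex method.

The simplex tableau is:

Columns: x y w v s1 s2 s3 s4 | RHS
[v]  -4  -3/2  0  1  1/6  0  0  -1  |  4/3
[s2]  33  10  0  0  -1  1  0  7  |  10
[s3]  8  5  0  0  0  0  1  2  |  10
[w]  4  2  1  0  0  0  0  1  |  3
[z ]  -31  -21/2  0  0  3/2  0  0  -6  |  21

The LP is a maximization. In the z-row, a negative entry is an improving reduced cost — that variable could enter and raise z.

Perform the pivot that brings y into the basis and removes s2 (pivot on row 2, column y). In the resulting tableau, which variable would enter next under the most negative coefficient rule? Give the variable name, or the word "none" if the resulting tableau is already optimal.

Pivot element 10. New z-row = old z-row − (-21/2)·(row 2/10).
Updated z-row coefficients: x: 73/20, y: 0, w: 0, v: 0, s1: 9/20, s2: 21/20, s3: 0, s4: 27/20.
No coefficient is strictly negative; the tableau after this pivot is optimal.

none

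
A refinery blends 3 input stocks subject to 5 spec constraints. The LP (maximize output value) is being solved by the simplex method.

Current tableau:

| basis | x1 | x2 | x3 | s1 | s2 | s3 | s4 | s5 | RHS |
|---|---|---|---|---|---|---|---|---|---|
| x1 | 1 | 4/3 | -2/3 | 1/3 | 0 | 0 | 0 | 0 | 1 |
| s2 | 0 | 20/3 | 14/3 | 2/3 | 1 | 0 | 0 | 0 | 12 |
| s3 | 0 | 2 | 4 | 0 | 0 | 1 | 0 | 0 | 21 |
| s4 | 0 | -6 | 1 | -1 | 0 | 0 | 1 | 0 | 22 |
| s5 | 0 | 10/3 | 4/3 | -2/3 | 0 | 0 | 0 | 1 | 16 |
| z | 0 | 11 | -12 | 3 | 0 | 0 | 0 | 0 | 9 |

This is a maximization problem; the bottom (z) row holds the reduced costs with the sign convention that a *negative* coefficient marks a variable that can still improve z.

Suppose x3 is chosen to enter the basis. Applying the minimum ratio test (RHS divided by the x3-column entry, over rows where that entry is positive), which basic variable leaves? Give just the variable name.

s2

Ratios: row 1 (x1): entry -2/3 ≤ 0, skip; row 2 (s2): 12/(14/3) = 18/7; row 3 (s3): 21/4 = 21/4; row 4 (s4): 22/1 = 22; row 5 (s5): 16/(4/3) = 12.
Minimum ratio 18/7 is in the s2 row, so s2 leaves.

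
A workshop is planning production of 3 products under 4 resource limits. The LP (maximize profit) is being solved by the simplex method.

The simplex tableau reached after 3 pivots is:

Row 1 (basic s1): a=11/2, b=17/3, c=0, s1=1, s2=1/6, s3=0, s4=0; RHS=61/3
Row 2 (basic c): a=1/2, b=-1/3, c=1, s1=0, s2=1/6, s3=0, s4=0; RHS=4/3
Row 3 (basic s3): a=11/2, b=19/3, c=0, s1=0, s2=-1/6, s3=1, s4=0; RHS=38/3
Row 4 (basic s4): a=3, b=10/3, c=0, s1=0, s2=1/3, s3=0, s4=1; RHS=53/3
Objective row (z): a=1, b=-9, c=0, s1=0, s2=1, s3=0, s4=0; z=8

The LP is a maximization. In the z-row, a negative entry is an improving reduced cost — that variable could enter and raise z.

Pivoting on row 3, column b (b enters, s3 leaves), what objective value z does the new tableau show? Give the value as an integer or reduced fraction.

Minimum ratio for b: (38/3)/(19/3) = 2.
z changes by −(z-row coeff of b)·ratio = −(-9)·2 = 18.
New z = 8 + 18 = 26.

26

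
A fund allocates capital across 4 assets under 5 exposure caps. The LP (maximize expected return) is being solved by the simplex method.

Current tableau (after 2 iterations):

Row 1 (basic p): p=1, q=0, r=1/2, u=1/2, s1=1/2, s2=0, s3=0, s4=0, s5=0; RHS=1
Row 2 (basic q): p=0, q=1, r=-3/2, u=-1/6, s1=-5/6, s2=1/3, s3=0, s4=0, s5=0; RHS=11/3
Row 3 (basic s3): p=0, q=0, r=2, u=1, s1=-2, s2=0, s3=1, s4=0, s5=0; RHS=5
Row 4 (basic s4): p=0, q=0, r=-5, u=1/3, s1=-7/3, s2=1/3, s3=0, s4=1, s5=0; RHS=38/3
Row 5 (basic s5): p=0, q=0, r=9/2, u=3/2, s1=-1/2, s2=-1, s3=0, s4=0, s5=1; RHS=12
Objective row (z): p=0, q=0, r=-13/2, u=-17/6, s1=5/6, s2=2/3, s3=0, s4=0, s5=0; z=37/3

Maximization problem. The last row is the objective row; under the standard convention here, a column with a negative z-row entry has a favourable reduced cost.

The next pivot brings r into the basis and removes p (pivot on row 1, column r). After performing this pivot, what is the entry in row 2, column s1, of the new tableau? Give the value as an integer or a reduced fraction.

Pivot element is row 1, column r: 1/2.
Normalize row 1: new (row 1, s1) = (1/2)/(1/2) = 1.
row 2 ← row 2 − (-3/2)·(new row 1): -5/6 − (-3/2)·1 = 2/3.

2/3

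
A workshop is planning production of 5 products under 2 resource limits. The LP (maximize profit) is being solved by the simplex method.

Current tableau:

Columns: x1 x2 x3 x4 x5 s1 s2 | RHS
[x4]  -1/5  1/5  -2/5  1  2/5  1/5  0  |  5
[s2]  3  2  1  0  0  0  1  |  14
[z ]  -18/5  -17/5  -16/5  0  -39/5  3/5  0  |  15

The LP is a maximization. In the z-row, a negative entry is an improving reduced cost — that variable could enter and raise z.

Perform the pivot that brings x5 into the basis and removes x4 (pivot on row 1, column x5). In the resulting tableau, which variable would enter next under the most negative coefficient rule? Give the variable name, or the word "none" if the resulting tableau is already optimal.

Pivot element 2/5. New z-row = old z-row − (-39/5)·(row 1/(2/5)).
Updated z-row coefficients: x1: -15/2, x2: 1/2, x3: -11, x4: 39/2, x5: 0, s1: 9/2, s2: 0.
The most negative is -11 in column x3, so x3 would enter next.

x3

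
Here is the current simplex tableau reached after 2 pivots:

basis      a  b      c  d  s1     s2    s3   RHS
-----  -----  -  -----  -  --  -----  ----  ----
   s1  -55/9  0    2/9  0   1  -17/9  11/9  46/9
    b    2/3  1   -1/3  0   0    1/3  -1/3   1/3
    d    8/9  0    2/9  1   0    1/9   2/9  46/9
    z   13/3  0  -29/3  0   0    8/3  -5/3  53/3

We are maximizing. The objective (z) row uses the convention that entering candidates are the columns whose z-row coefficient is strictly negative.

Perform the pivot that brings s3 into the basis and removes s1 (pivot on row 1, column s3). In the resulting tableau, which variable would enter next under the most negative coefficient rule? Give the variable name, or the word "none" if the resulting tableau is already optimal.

c

Pivot element 11/9. New z-row = old z-row − (-5/3)·(row 1/(11/9)).
Updated z-row coefficients: a: -4, b: 0, c: -103/11, d: 0, s1: 15/11, s2: 1/11, s3: 0.
The most negative is -103/11 in column c, so c would enter next.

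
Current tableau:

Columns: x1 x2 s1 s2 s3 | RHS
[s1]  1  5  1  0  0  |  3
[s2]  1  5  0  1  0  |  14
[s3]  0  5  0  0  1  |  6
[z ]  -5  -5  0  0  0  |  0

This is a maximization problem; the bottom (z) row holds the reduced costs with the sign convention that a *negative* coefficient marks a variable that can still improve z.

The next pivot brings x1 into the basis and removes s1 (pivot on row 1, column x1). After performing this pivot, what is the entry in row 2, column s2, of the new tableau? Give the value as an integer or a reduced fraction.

Pivot element is row 1, column x1: 1.
Normalize row 1: new (row 1, s2) = 0/1 = 0.
row 2 ← row 2 − 1·(new row 1): 1 − 1·0 = 1.

1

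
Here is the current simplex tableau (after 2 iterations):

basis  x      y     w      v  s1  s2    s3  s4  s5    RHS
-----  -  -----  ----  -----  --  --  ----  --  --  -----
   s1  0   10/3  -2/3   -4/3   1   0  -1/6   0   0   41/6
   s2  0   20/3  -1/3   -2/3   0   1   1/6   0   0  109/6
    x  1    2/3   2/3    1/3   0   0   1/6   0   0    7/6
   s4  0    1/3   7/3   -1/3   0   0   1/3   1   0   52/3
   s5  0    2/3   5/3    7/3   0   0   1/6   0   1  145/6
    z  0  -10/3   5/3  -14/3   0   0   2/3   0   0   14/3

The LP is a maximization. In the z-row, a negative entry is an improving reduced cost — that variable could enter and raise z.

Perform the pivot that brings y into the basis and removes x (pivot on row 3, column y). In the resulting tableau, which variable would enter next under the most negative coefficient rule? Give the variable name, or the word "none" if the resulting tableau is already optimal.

v

Pivot element 2/3. New z-row = old z-row − (-10/3)·(row 3/(2/3)).
Updated z-row coefficients: x: 5, y: 0, w: 5, v: -3, s1: 0, s2: 0, s3: 3/2, s4: 0, s5: 0.
The most negative is -3 in column v, so v would enter next.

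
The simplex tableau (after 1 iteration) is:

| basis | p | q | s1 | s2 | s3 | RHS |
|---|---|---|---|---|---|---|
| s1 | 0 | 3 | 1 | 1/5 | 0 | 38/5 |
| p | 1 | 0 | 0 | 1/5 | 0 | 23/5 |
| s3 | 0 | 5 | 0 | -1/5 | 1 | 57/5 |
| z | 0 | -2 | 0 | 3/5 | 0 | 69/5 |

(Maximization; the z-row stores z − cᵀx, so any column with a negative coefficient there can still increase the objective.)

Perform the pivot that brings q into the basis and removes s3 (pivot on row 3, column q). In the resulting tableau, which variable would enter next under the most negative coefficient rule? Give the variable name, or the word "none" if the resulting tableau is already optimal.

none

Pivot element 5. New z-row = old z-row − (-2)·(row 3/5).
Updated z-row coefficients: p: 0, q: 0, s1: 0, s2: 13/25, s3: 2/5.
No coefficient is strictly negative; the tableau after this pivot is optimal.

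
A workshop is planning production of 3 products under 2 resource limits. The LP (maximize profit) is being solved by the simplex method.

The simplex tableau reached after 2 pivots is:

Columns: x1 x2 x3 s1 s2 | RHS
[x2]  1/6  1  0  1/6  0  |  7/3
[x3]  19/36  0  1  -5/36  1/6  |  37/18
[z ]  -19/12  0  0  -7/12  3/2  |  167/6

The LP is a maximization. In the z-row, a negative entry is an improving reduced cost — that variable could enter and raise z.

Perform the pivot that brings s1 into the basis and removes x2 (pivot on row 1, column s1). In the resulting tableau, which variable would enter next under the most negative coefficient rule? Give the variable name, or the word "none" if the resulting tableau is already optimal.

x1

Pivot element 1/6. New z-row = old z-row − (-7/12)·(row 1/(1/6)).
Updated z-row coefficients: x1: -1, x2: 7/2, x3: 0, s1: 0, s2: 3/2.
The most negative is -1 in column x1, so x1 would enter next.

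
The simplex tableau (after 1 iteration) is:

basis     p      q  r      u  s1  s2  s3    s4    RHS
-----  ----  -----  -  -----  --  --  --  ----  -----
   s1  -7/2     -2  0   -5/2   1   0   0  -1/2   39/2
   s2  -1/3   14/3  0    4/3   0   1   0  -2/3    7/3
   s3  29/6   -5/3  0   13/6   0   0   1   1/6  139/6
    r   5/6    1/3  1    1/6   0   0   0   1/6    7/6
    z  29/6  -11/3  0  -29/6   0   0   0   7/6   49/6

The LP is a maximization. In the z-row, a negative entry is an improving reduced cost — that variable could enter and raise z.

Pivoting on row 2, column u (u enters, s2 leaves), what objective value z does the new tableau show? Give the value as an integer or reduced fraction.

133/8

Minimum ratio for u: (7/3)/(4/3) = 7/4.
z changes by −(z-row coeff of u)·ratio = −(-29/6)·(7/4) = 203/24.
New z = 49/6 + (203/24) = 133/8.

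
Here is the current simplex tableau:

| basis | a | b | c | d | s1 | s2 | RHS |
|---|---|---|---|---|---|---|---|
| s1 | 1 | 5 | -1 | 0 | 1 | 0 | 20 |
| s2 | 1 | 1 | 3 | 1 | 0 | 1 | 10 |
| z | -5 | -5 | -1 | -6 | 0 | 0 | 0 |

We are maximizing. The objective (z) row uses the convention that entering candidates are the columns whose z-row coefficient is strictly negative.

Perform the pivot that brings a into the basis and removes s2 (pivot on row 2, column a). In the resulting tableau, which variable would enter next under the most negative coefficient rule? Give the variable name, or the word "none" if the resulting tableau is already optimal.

Pivot element 1. New z-row = old z-row − (-5)·(row 2/1).
Updated z-row coefficients: a: 0, b: 0, c: 14, d: -1, s1: 0, s2: 5.
The most negative is -1 in column d, so d would enter next.

d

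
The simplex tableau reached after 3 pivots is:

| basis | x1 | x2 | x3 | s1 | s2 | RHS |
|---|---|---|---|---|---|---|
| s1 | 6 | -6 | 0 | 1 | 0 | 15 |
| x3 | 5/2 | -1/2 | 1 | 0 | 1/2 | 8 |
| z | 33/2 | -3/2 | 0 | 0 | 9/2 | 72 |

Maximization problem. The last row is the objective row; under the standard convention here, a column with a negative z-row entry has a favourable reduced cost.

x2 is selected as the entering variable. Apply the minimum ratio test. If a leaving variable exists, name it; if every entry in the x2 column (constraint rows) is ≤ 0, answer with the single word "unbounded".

unbounded

x2-column entries: row 1: -6, row 2: -1/2. All ≤ 0, so x2 can increase without bound; the LP is unbounded in this direction.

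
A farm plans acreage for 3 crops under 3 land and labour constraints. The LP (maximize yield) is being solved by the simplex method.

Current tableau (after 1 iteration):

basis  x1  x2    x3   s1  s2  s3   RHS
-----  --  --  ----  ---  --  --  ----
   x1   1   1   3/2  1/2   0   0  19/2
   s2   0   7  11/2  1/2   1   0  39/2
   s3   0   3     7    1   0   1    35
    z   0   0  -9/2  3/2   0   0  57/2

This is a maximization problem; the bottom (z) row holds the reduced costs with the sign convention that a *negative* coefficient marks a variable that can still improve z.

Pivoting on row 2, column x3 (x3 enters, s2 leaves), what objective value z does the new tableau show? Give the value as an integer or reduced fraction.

489/11

Minimum ratio for x3: (39/2)/(11/2) = 39/11.
z changes by −(z-row coeff of x3)·ratio = −(-9/2)·(39/11) = 351/22.
New z = 57/2 + (351/22) = 489/11.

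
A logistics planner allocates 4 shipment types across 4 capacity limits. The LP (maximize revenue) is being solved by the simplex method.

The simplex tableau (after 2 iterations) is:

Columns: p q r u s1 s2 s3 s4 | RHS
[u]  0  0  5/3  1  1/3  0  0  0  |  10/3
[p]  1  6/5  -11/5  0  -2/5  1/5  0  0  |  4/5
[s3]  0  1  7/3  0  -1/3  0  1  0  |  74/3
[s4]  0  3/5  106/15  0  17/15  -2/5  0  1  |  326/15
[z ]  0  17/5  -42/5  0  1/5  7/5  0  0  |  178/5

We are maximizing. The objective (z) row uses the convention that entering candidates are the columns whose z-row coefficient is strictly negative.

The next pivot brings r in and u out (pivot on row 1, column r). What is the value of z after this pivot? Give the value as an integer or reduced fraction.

262/5

Minimum ratio for r: (10/3)/(5/3) = 2.
z changes by −(z-row coeff of r)·ratio = −(-42/5)·2 = 84/5.
New z = 178/5 + (84/5) = 262/5.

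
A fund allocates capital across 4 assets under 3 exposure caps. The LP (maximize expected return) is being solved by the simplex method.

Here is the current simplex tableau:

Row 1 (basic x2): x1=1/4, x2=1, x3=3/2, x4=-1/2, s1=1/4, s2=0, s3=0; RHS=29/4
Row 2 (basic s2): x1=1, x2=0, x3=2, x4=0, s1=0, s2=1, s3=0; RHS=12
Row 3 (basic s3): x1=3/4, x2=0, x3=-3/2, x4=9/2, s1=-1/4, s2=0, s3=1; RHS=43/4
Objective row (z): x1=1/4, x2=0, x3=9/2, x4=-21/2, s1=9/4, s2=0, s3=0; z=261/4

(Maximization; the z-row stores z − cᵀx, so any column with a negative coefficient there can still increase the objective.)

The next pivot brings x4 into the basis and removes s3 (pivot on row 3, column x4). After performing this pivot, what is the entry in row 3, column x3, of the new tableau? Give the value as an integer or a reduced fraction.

-1/3

Pivot element is row 3, column x4: 9/2.
Normalize row 3: new (row 3, x3) = (-3/2)/(9/2) = -1/3.
Row 3 is the pivot row, so the entry is -1/3.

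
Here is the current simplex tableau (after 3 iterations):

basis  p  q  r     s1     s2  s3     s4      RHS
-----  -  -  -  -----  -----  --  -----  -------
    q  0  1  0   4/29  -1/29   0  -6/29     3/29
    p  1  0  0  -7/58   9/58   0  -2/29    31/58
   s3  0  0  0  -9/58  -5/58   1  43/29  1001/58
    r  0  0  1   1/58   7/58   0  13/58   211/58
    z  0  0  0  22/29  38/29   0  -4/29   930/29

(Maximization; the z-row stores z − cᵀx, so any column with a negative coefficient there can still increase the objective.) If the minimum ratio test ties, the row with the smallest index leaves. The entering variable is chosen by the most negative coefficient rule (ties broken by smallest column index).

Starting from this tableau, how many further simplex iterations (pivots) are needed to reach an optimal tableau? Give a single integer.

pivot: s4 in, s3 out → z = 1448/43
No improving column remains; optimal.

1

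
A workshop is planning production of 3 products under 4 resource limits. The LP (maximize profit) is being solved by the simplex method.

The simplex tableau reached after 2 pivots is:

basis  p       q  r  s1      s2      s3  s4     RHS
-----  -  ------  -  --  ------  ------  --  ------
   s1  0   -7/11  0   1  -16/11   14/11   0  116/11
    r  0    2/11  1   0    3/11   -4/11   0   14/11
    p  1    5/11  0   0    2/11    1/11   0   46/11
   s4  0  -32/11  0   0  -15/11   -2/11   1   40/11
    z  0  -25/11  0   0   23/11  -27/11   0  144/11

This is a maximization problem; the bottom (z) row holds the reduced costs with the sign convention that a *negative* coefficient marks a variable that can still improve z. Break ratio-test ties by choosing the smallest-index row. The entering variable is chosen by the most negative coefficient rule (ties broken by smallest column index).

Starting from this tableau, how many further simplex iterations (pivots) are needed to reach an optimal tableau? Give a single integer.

2

pivot: s3 in, s1 out → z = 234/7
pivot: q in, p out → z = 402/7
No improving column remains; optimal.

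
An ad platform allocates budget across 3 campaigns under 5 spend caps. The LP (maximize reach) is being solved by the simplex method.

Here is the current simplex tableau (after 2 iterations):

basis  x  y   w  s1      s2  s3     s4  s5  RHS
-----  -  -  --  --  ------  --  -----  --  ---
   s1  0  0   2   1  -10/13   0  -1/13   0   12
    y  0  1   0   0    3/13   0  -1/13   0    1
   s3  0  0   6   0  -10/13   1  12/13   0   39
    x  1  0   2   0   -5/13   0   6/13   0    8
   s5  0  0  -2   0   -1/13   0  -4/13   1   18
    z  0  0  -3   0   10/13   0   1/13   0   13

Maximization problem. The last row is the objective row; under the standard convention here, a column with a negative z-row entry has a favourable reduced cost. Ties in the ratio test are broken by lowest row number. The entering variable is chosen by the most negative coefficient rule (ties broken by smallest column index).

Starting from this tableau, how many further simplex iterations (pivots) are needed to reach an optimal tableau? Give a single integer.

1

pivot: w in, x out → z = 25
No improving column remains; optimal.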